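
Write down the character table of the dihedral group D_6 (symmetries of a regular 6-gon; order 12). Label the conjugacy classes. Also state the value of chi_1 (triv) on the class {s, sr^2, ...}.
Conjugacy classes: {e} of size 1, {r^3} of size 1, {r^1, r^5} of size 2, {r^2, r^4} of size 2, {s, sr^2, ...} of size 3, {sr, sr^3, ...} of size 3.
Character table:
  irrep \ class              {e} (size 1)  {r^3} (size 1)  {r^1, r^5} (size 2)  {r^2, r^4} (size 2)  {s, sr^2, ...} (size 3)  {sr, sr^3, ...} (size 3)
  chi_1 (triv)               1             1               1                    1                    1                        1                       
  chi_2 (sign: r->1, s->-1)  1             1               1                    1                    -1                       -1                      
  chi_3 (r->-1, s->1)        1             -1              -1                   1                    1                        -1                      
  chi_4 (r->-1, s->-1)       1             -1              -1                   1                    -1                       1                       
  chi_5 (2d, j=1)            2             -2              1                    -1                   0                        0                       
  chi_6 (2d, j=2)            2             2               -1                   -1                   0                        0                       

Spot check: chi_1 (triv) on {s, sr^2, ...} = 1.

D_6 has order 2*6 = 12 with 6 conjugacy classes, hence 6 irreducibles. Sum of squared dims 1 + 1 + 1 + 1 + 4 + 4 = 12 = |G|. Linear characters come from the abelianisation; the 2-dimensional irreps have character r^k -> 2*cos(2*pi*j*k/6), reflections -> 0.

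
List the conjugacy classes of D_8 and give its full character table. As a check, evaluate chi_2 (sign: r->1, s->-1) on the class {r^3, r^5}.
Conjugacy classes: {e} of size 1, {r^4} of size 1, {r^1, r^7} of size 2, {r^2, r^6} of size 2, {r^3, r^5} of size 2, {s, sr^2, ...} of size 4, {sr, sr^3, ...} of size 4.
Character table:
  irrep \ class              {e} (size 1)  {r^4} (size 1)  {r^1, r^7} (size 2)  {r^2, r^6} (size 2)  {r^3, r^5} (size 2)  {s, sr^2, ...} (size 4)  {sr, sr^3, ...} (size 4)
  chi_1 (triv)               1             1               1                    1                    1                    1                        1                       
  chi_2 (sign: r->1, s->-1)  1             1               1                    1                    1                    -1                       -1                      
  chi_3 (r->-1, s->1)        1             1               -1                   1                    -1                   1                        -1                      
  chi_4 (r->-1, s->-1)       1             1               -1                   1                    -1                   -1                       1                       
  chi_5 (2d, j=1)            2             -2              sqrt(2)              0                    -sqrt(2)             0                        0                       
  chi_6 (2d, j=2)            2             2               0                    -2                   0                    0                        0                       
  chi_7 (2d, j=3)            2             -2              -sqrt(2)             0                    sqrt(2)              0                        0                       

Spot check: chi_2 (sign: r->1, s->-1) on {r^3, r^5} = 1.

Proof sketch: D_8 has order 2*8 = 16 with 7 conjugacy classes, hence 7 irreducibles. Sum of squared dims 1 + 1 + 1 + 1 + 4 + 4 + 4 = 16 = |G|. Linear characters come from the abelianisation; the 2-dimensional irreps have character r^k -> 2*cos(2*pi*j*k/8), reflections -> 0.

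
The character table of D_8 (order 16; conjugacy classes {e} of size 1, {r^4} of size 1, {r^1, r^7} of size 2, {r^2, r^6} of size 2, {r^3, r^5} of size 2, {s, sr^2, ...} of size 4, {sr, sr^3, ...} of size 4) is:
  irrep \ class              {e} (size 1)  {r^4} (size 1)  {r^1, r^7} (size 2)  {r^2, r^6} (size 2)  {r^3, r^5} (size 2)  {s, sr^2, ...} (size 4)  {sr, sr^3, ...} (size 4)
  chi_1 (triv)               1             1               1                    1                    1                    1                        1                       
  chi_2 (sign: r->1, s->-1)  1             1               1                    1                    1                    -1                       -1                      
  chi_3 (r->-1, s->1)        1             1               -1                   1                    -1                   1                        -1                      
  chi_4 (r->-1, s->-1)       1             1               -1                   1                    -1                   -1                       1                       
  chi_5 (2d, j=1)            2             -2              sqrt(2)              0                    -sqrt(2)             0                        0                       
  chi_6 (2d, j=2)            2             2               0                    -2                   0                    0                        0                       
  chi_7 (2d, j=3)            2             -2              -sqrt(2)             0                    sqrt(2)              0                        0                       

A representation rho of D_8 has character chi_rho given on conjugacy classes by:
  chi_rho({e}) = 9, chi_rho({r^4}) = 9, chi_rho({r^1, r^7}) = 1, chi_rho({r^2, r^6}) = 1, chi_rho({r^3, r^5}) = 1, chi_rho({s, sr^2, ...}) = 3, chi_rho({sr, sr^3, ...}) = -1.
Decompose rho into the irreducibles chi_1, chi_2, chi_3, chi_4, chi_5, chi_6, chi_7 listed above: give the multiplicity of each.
Multiplicities: chi_1: 2, chi_2: 1, chi_3: 2, chi_4: 0, chi_5: 0, chi_6: 2, chi_7: 0.

Proof sketch: Use <chi_rho, chi> = (1/|G|) sum_C |C| * chi_rho(C) * conj(chi(C)) with |G| = 16 for each irreducible chi in the table:
  <chi_rho, chi_1> = (1/16)[1*(9)*conj(1) + 1*(9)*conj(1) + 2*(1)*conj(1) + 2*(1)*conj(1) + 2*(1)*conj(1) + 4*(3)*conj(1) + 4*(-1)*conj(1)]
      = (1/16)[(9) + (9) + (2) + (2) + (2) + (12) + (-4)] = 32/16 = 2
  <chi_rho, chi_2> = (1/16)[1*(9)*conj(1) + 1*(9)*conj(1) + 2*(1)*conj(1) + 2*(1)*conj(1) + 2*(1)*conj(1) + 4*(3)*conj(-1) + 4*(-1)*conj(-1)]
      = (1/16)[(9) + (9) + (2) + (2) + (2) + (-12) + (4)] = 16/16 = 1
  <chi_rho, chi_3> = (1/16)[1*(9)*conj(1) + 1*(9)*conj(1) + 2*(1)*conj(-1) + 2*(1)*conj(1) + 2*(1)*conj(-1) + 4*(3)*conj(1) + 4*(-1)*conj(-1)]
      = (1/16)[(9) + (9) + (-2) + (2) + (-2) + (12) + (4)] = 32/16 = 2
  <chi_rho, chi_4> = (1/16)[1*(9)*conj(1) + 1*(9)*conj(1) + 2*(1)*conj(-1) + 2*(1)*conj(1) + 2*(1)*conj(-1) + 4*(3)*conj(-1) + 4*(-1)*conj(1)]
      = (1/16)[(9) + (9) + (-2) + (2) + (-2) + (-12) + (-4)] = 0/16 = 0
  <chi_rho, chi_5> = (1/16)[1*(9)*conj(2) + 1*(9)*conj(-2) + 2*(1)*conj(sqrt(2)) + 2*(1)*conj(0) + 2*(1)*conj(-sqrt(2)) + 4*(3)*conj(0) + 4*(-1)*conj(0)]
      = (1/16)[(18) + (-18) + (2*sqrt(2)) + (0) + (-2*sqrt(2)) + (0) + (0)] = 0/16 = 0
  <chi_rho, chi_6> = (1/16)[1*(9)*conj(2) + 1*(9)*conj(2) + 2*(1)*conj(0) + 2*(1)*conj(-2) + 2*(1)*conj(0) + 4*(3)*conj(0) + 4*(-1)*conj(0)]
      = (1/16)[(18) + (18) + (0) + (-4) + (0) + (0) + (0)] = 32/16 = 2
  <chi_rho, chi_7> = (1/16)[1*(9)*conj(2) + 1*(9)*conj(-2) + 2*(1)*conj(-sqrt(2)) + 2*(1)*conj(0) + 2*(1)*conj(sqrt(2)) + 4*(3)*conj(0) + 4*(-1)*conj(0)]
      = (1/16)[(18) + (-18) + (-2*sqrt(2)) + (0) + (2*sqrt(2)) + (0) + (0)] = 0/16 = 0
Dimension check: dim(rho) = sum (mult * dim) = 2*1 + 1*1 + 2*1 + 0*1 + 0*2 + 2*2 + 0*2 = 9 = chi_rho(e) = 9.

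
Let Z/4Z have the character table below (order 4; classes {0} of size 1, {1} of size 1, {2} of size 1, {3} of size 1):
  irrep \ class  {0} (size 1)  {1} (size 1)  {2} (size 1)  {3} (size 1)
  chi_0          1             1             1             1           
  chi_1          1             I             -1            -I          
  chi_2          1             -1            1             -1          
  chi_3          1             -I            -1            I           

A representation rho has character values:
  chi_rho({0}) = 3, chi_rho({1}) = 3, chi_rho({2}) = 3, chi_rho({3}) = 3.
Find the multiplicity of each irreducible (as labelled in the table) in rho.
Multiplicities: chi_0: 3, chi_1: 0, chi_2: 0, chi_3: 0.

Working: Use <chi_rho, chi> = (1/|G|) sum_C |C| * chi_rho(C) * conj(chi(C)) with |G| = 4 for each irreducible chi in the table:
  <chi_rho, chi_0> = (1/4)[1*(3)*conj(1) + 1*(3)*conj(1) + 1*(3)*conj(1) + 1*(3)*conj(1)]
      = (1/4)[(3) + (3) + (3) + (3)] = 12/4 = 3
  <chi_rho, chi_1> = (1/4)[1*(3)*conj(1) + 1*(3)*conj(I) + 1*(3)*conj(-1) + 1*(3)*conj(-I)]
      = (1/4)[(3) + (-3*I) + (-3) + (3*I)] = 0/4 = 0
  <chi_rho, chi_2> = (1/4)[1*(3)*conj(1) + 1*(3)*conj(-1) + 1*(3)*conj(1) + 1*(3)*conj(-1)]
      = (1/4)[(3) + (-3) + (3) + (-3)] = 0/4 = 0
  <chi_rho, chi_3> = (1/4)[1*(3)*conj(1) + 1*(3)*conj(-I) + 1*(3)*conj(-1) + 1*(3)*conj(I)]
      = (1/4)[(3) + (3*I) + (-3) + (-3*I)] = 0/4 = 0
(Exp terms are combined using exp(i*s)*conj(exp(i*t)) = exp(i*(s-t)), and sums of them are collapsed using the identity that for every m > 1 the m distinct m-th roots of unity sum to 0, e.g. 1 + exp(2*I*pi/3) + exp(-2*I*pi/3) = 0.)
Dimension check: dim(rho) = sum (mult * dim) = 3*1 + 0*1 + 0*1 + 0*1 = 3 = chi_rho(e) = 3.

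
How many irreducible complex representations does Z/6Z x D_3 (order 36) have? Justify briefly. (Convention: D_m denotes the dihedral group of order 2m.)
18

Why: The number of irreducible complex representations of a finite group equals its number of conjugacy classes. For a direct product, #classes(G x H) = #classes(G) * #classes(H). Z/6Z has 6 classes (abelian), D_3 has 3 classes, so 6 * 3 = 18, so Z/6Z x D_3 (order 36) has exactly 18 irreducible complex representations.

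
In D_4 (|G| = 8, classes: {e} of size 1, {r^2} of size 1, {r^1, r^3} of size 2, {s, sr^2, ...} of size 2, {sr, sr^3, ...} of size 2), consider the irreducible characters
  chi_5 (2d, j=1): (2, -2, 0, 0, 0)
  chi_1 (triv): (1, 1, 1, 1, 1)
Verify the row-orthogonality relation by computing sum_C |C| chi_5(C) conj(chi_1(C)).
Sum = 0; so <chi_5, chi_1> = 0 (distinct irreducibles are orthogonal).

Solution. Compute term by term over conjugacy classes (|C| * chi_5(C) * conj(chi_1(C))):
  1*(2)*conj(1) + 1*(-2)*conj(1) + 2*(0)*conj(1) + 2*(0)*conj(1) + 2*(0)*conj(1)
  = (2) + (-2) + (0) + (0) + (0)
  = 0.
Dividing by |G| = 8 gives 0/8 = 0, matching the row-orthogonality relation <chi_5, chi_1> = [chi_5 = chi_1].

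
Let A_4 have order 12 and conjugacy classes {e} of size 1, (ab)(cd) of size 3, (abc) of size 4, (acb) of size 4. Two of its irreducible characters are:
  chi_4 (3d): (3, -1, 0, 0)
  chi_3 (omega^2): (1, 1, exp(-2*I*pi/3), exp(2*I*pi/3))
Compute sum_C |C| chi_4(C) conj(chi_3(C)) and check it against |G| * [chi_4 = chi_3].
Sum = 0; so <chi_4, chi_3> = 0 (distinct irreducibles are orthogonal).

Argument: Compute term by term over conjugacy classes (|C| * chi_4(C) * conj(chi_3(C))):
  1*(3)*conj(1) + 3*(-1)*conj(1) + 4*(0)*conj(exp(-2*I*pi/3)) + 4*(0)*conj(exp(2*I*pi/3))
  = (3) + (-3) + (0) + (0)
  = 0.
(Exp terms are combined using exp(i*s)*conj(exp(i*t)) = exp(i*(s-t)), and sums of them are collapsed using the identity that for every m > 1 the m distinct m-th roots of unity sum to 0, e.g. 1 + exp(2*I*pi/3) + exp(-2*I*pi/3) = 0.)
Dividing by |G| = 12 gives 0/12 = 0, matching the row-orthogonality relation <chi_4, chi_3> = [chi_4 = chi_3].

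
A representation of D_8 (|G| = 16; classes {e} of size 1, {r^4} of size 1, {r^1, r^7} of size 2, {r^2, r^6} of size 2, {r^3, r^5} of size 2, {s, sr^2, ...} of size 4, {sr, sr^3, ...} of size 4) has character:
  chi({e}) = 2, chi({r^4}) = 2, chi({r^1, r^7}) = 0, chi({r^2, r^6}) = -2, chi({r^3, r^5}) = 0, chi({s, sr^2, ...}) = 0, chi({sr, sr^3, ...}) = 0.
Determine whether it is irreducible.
Irreducible: <chi, chi> = 1.

Reasoning: <chi, chi> = (1/|G|) sum_C |C| * |chi(C)|^2 = (1/16)[1*|2|^2 + 1*|2|^2 + 2*|0|^2 + 2*|-2|^2 + 2*|0|^2 + 4*|0|^2 + 4*|0|^2]
  = (1/16)[(4) + (4) + (0) + (8) + (0) + (0) + (0)] = 16/16 = 1.
A character is irreducible iff <chi, chi> = 1, so this representation is irreducible.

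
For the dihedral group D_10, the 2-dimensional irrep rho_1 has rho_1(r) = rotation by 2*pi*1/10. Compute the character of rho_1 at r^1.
chi_{rho_1}(r^1) = 2*cos(2*pi*1*1/10) = 1/2 + sqrt(5)/2

Why: rho_1(r^1) is rotation by angle 2*pi*1*1/10, whose trace is 2*cos(2*pi*1*1/10) = 1/2 + sqrt(5)/2.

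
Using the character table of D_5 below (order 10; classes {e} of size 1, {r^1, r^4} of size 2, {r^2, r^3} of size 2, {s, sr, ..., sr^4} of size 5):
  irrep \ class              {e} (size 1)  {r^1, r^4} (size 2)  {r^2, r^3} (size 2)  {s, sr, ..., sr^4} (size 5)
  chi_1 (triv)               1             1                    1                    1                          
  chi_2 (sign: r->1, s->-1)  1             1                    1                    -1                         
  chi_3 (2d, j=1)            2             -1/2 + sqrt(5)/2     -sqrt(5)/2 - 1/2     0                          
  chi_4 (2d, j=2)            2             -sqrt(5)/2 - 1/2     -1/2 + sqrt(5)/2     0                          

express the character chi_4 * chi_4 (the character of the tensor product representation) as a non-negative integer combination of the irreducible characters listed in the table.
chi_4 tensor chi_4 = chi_1 + chi_2 + chi_3 (all other irreducibles have multiplicity 0).

Derivation: The character of a tensor product is the pointwise product (chi_4 * chi_4)(C) = chi_4(C) * chi_4(C):
  {e}: (2)*(2), {r^1, r^4}: (-sqrt(5)/2 - 1/2)*(-sqrt(5)/2 - 1/2), {r^2, r^3}: (-1/2 + sqrt(5)/2)*(-1/2 + sqrt(5)/2), {s, sr, ..., sr^4}: (0)*(0)
so (chi_4 * chi_4) takes values
  {e} -> 4, {r^1, r^4} -> sqrt(5)/2 + 3/2, {r^2, r^3} -> 3/2 - sqrt(5)/2, {s, sr, ..., sr^4} -> 0.
Now take the inner product of this character with each irreducible chi from the table, <chi_4*chi_4, chi> = (1/10) sum_C |C| (chi_4*chi_4)(C) conj(chi(C)):
  <chi_4*chi_4, chi_1> = (1/10)[1*(4)*conj(1) + 2*(sqrt(5)/2 + 3/2)*conj(1) + 2*(3/2 - sqrt(5)/2)*conj(1) + 5*(0)*conj(1)]
      = (1/10)[(4) + (sqrt(5) + 3) + (3 - sqrt(5)) + (0)] = 10/10 = 1
  <chi_4*chi_4, chi_2> = (1/10)[1*(4)*conj(1) + 2*(sqrt(5)/2 + 3/2)*conj(1) + 2*(3/2 - sqrt(5)/2)*conj(1) + 5*(0)*conj(-1)]
      = (1/10)[(4) + (sqrt(5) + 3) + (3 - sqrt(5)) + (0)] = 10/10 = 1
  <chi_4*chi_4, chi_3> = (1/10)[1*(4)*conj(2) + 2*(sqrt(5)/2 + 3/2)*conj(-1/2 + sqrt(5)/2) + 2*(3/2 - sqrt(5)/2)*conj(-sqrt(5)/2 - 1/2) + 5*(0)*conj(0)]
      = (1/10)[(8) + (1 + sqrt(5)) + (1 - sqrt(5)) + (0)] = 10/10 = 1
  <chi_4*chi_4, chi_4> = (1/10)[1*(4)*conj(2) + 2*(sqrt(5)/2 + 3/2)*conj(-sqrt(5)/2 - 1/2) + 2*(3/2 - sqrt(5)/2)*conj(-1/2 + sqrt(5)/2) + 5*(0)*conj(0)]
      = (1/10)[(8) + (-2*sqrt(5) - 4) + (-4 + 2*sqrt(5)) + (0)] = 0/10 = 0
Hence the multiplicities are chi_1: 1, chi_2: 1, chi_3: 1. Dimension check: dim(chi_4)*dim(chi_4) = 2*2 = 4 and sum (mult * dim) = 1*1 + 1*1 + 1*2 = 4.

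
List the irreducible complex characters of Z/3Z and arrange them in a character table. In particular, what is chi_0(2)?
Character table of Z/3Z (irreps indexed chi_0,...,chi_2 with chi_k(m) = zeta_3^(k*m), zeta_3 = exp(2*pi*i/3)):
  irrep \ class  {0} (size 1)  {1} (size 1)    {2} (size 1)  
  chi_0          1             1               1             
  chi_1          1             exp(2*I*pi/3)   exp(-2*I*pi/3)
  chi_2          1             exp(-2*I*pi/3)  exp(2*I*pi/3) 

Spot check: chi_0(2) = zeta_3^(0*2) = zeta_3^0 = 1.

Why: Z/3Z is abelian, so all 3 irreducible complex representations are 1-dimensional. They are given by chi_k(m) = zeta_3^(k*m) for k = 0,...,2. Row orthogonality: sum_m chi_k(m) conj(chi_l(m)) = 3 * [k = l].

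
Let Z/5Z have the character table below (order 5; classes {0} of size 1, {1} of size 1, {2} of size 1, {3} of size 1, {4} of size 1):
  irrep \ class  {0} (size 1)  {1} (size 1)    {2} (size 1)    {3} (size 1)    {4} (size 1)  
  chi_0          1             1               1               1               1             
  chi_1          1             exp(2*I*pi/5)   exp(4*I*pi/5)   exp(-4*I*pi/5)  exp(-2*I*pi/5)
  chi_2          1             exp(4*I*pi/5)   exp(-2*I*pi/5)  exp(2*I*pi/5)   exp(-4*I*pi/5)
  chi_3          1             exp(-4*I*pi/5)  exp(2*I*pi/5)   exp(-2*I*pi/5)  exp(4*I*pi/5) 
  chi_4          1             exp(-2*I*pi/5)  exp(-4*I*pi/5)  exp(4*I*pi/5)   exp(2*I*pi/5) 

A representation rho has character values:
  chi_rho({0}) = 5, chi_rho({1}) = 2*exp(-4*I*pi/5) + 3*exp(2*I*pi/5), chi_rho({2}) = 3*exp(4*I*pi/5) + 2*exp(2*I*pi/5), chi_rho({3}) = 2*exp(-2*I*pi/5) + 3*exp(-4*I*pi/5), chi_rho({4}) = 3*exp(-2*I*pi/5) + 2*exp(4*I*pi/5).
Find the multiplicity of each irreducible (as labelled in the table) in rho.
Multiplicities: chi_0: 0, chi_1: 3, chi_2: 0, chi_3: 2, chi_4: 0.

Solution. Use <chi_rho, chi> = (1/|G|) sum_C |C| * chi_rho(C) * conj(chi(C)) with |G| = 5 for each irreducible chi in the table:
  <chi_rho, chi_0> = (1/5)[1*(5)*conj(1) + 1*(2*exp(-4*I*pi/5) + 3*exp(2*I*pi/5))*conj(1) + 1*(3*exp(4*I*pi/5) + 2*exp(2*I*pi/5))*conj(1) + 1*(2*exp(-2*I*pi/5) + 3*exp(-4*I*pi/5))*conj(1) + 1*(3*exp(-2*I*pi/5) + 2*exp(4*I*pi/5))*conj(1)]
      = (1/5)[(5) + (2*exp(-4*I*pi/5) + 3*exp(2*I*pi/5)) + (3*exp(4*I*pi/5) + 2*exp(2*I*pi/5)) + (2*exp(-2*I*pi/5) + 3*exp(-4*I*pi/5)) + (3*exp(-2*I*pi/5) + 2*exp(4*I*pi/5))] = 0/5 = 0
  <chi_rho, chi_1> = (1/5)[1*(5)*conj(1) + 1*(2*exp(-4*I*pi/5) + 3*exp(2*I*pi/5))*conj(exp(2*I*pi/5)) + 1*(3*exp(4*I*pi/5) + 2*exp(2*I*pi/5))*conj(exp(4*I*pi/5)) + 1*(2*exp(-2*I*pi/5) + 3*exp(-4*I*pi/5))*conj(exp(-4*I*pi/5)) + 1*(3*exp(-2*I*pi/5) + 2*exp(4*I*pi/5))*conj(exp(-2*I*pi/5))]
      = (1/5)[(5) + (3 + 2*exp(4*I*pi/5)) + (3 + 2*exp(-2*I*pi/5)) + (3 + 2*exp(2*I*pi/5)) + (3 + 2*exp(-4*I*pi/5))] = 15/5 = 3
  <chi_rho, chi_2> = (1/5)[1*(5)*conj(1) + 1*(2*exp(-4*I*pi/5) + 3*exp(2*I*pi/5))*conj(exp(4*I*pi/5)) + 1*(3*exp(4*I*pi/5) + 2*exp(2*I*pi/5))*conj(exp(-2*I*pi/5)) + 1*(2*exp(-2*I*pi/5) + 3*exp(-4*I*pi/5))*conj(exp(2*I*pi/5)) + 1*(3*exp(-2*I*pi/5) + 2*exp(4*I*pi/5))*conj(exp(-4*I*pi/5))]
      = (1/5)[(5) + (3*exp(-2*I*pi/5) + 2*exp(2*I*pi/5)) + (3*exp(-4*I*pi/5) + 2*exp(4*I*pi/5)) + (2*exp(-4*I*pi/5) + 3*exp(4*I*pi/5)) + (2*exp(-2*I*pi/5) + 3*exp(2*I*pi/5))] = 0/5 = 0
  <chi_rho, chi_3> = (1/5)[1*(5)*conj(1) + 1*(2*exp(-4*I*pi/5) + 3*exp(2*I*pi/5))*conj(exp(-4*I*pi/5)) + 1*(3*exp(4*I*pi/5) + 2*exp(2*I*pi/5))*conj(exp(2*I*pi/5)) + 1*(2*exp(-2*I*pi/5) + 3*exp(-4*I*pi/5))*conj(exp(-2*I*pi/5)) + 1*(3*exp(-2*I*pi/5) + 2*exp(4*I*pi/5))*conj(exp(4*I*pi/5))]
      = (1/5)[(5) + (2 + 3*exp(-4*I*pi/5)) + (2 + 3*exp(2*I*pi/5)) + (2 + 3*exp(-2*I*pi/5)) + (2 + 3*exp(4*I*pi/5))] = 10/5 = 2
  <chi_rho, chi_4> = (1/5)[1*(5)*conj(1) + 1*(2*exp(-4*I*pi/5) + 3*exp(2*I*pi/5))*conj(exp(-2*I*pi/5)) + 1*(3*exp(4*I*pi/5) + 2*exp(2*I*pi/5))*conj(exp(-4*I*pi/5)) + 1*(2*exp(-2*I*pi/5) + 3*exp(-4*I*pi/5))*conj(exp(4*I*pi/5)) + 1*(3*exp(-2*I*pi/5) + 2*exp(4*I*pi/5))*conj(exp(2*I*pi/5))]
      = (1/5)[(5) + (2*exp(-2*I*pi/5) + 3*exp(4*I*pi/5)) + (3*exp(-2*I*pi/5) + 2*exp(-4*I*pi/5)) + (2*exp(4*I*pi/5) + 3*exp(2*I*pi/5)) + (3*exp(-4*I*pi/5) + 2*exp(2*I*pi/5))] = 0/5 = 0
(Exp terms are combined using exp(i*s)*conj(exp(i*t)) = exp(i*(s-t)), and sums of them are collapsed using the identity that for every m > 1 the m distinct m-th roots of unity sum to 0, e.g. 1 + exp(2*I*pi/3) + exp(-2*I*pi/3) = 0.)
Dimension check: dim(rho) = sum (mult * dim) = 0*1 + 3*1 + 0*1 + 2*1 + 0*1 = 5 = chi_rho(e) = 5.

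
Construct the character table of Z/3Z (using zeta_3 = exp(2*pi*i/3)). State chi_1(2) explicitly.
Character table of Z/3Z (irreps indexed chi_0,...,chi_2 with chi_k(m) = zeta_3^(k*m), zeta_3 = exp(2*pi*i/3)):
  irrep \ class  {0} (size 1)  {1} (size 1)    {2} (size 1)  
  chi_0          1             1               1             
  chi_1          1             exp(2*I*pi/3)   exp(-2*I*pi/3)
  chi_2          1             exp(-2*I*pi/3)  exp(2*I*pi/3) 

Spot check: chi_1(2) = zeta_3^(1*2) = zeta_3^2 = exp(-2*I*pi/3).

Reasoning: Z/3Z is abelian, so all 3 irreducible complex representations are 1-dimensional. They are given by chi_k(m) = zeta_3^(k*m) for k = 0,...,2. Row orthogonality: sum_m chi_k(m) conj(chi_l(m)) = 3 * [k = l].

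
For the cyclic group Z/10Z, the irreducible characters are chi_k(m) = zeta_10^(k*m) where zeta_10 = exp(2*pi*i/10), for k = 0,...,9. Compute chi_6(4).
chi_6(4) = zeta_10^24 = exp(4*I*pi/5)

chi_6(4) = zeta_10^(6*4) = zeta_10^24. Since zeta_10^10 = 1, this equals zeta_10^4 = exp(2*pi*i*4/10) = exp(4*I*pi/5).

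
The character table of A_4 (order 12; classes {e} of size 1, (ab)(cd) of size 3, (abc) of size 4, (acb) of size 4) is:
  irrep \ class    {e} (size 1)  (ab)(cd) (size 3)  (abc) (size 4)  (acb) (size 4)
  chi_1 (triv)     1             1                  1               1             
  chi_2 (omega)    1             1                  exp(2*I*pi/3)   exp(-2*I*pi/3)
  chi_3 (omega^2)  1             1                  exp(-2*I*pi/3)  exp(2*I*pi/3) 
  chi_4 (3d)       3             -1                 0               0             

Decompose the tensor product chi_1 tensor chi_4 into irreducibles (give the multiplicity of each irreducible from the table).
chi_1 tensor chi_4 = chi_4 (all other irreducibles have multiplicity 0).

Reasoning: The character of a tensor product is the pointwise product (chi_1 * chi_4)(C) = chi_1(C) * chi_4(C):
  {e}: (1)*(3), (ab)(cd): (1)*(-1), (abc): (1)*(0), (acb): (1)*(0)
so (chi_1 * chi_4) takes values
  {e} -> 3, (ab)(cd) -> -1, (abc) -> 0, (acb) -> 0.
Now take the inner product of this character with each irreducible chi from the table, <chi_1*chi_4, chi> = (1/12) sum_C |C| (chi_1*chi_4)(C) conj(chi(C)):
  <chi_1*chi_4, chi_1> = (1/12)[1*(3)*conj(1) + 3*(-1)*conj(1) + 4*(0)*conj(1) + 4*(0)*conj(1)]
      = (1/12)[(3) + (-3) + (0) + (0)] = 0/12 = 0
  <chi_1*chi_4, chi_2> = (1/12)[1*(3)*conj(1) + 3*(-1)*conj(1) + 4*(0)*conj(exp(2*I*pi/3)) + 4*(0)*conj(exp(-2*I*pi/3))]
      = (1/12)[(3) + (-3) + (0) + (0)] = 0/12 = 0
  <chi_1*chi_4, chi_3> = (1/12)[1*(3)*conj(1) + 3*(-1)*conj(1) + 4*(0)*conj(exp(-2*I*pi/3)) + 4*(0)*conj(exp(2*I*pi/3))]
      = (1/12)[(3) + (-3) + (0) + (0)] = 0/12 = 0
  <chi_1*chi_4, chi_4> = (1/12)[1*(3)*conj(3) + 3*(-1)*conj(-1) + 4*(0)*conj(0) + 4*(0)*conj(0)]
      = (1/12)[(9) + (3) + (0) + (0)] = 12/12 = 1
(Exp terms are combined using exp(i*s)*conj(exp(i*t)) = exp(i*(s-t)), and sums of them are collapsed using the identity that for every m > 1 the m distinct m-th roots of unity sum to 0, e.g. 1 + exp(2*I*pi/3) + exp(-2*I*pi/3) = 0.)
Hence the multiplicities are chi_4: 1. Dimension check: dim(chi_1)*dim(chi_4) = 1*3 = 3 and sum (mult * dim) = 1*3 = 3.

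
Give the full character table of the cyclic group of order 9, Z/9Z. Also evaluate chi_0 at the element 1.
Character table of Z/9Z (irreps indexed chi_0,...,chi_8 with chi_k(m) = zeta_9^(k*m), zeta_9 = exp(2*pi*i/9)):
  irrep \ class  {0} (size 1)  {1} (size 1)    {2} (size 1)    {3} (size 1)    {4} (size 1)    {5} (size 1)    {6} (size 1)    {7} (size 1)    {8} (size 1)  
  chi_0          1             1               1               1               1               1               1               1               1             
  chi_1          1             exp(2*I*pi/9)   exp(4*I*pi/9)   exp(2*I*pi/3)   exp(8*I*pi/9)   exp(-8*I*pi/9)  exp(-2*I*pi/3)  exp(-4*I*pi/9)  exp(-2*I*pi/9)
  chi_2          1             exp(4*I*pi/9)   exp(8*I*pi/9)   exp(-2*I*pi/3)  exp(-2*I*pi/9)  exp(2*I*pi/9)   exp(2*I*pi/3)   exp(-8*I*pi/9)  exp(-4*I*pi/9)
  chi_3          1             exp(2*I*pi/3)   exp(-2*I*pi/3)  1               exp(2*I*pi/3)   exp(-2*I*pi/3)  1               exp(2*I*pi/3)   exp(-2*I*pi/3)
  chi_4          1             exp(8*I*pi/9)   exp(-2*I*pi/9)  exp(2*I*pi/3)   exp(-4*I*pi/9)  exp(4*I*pi/9)   exp(-2*I*pi/3)  exp(2*I*pi/9)   exp(-8*I*pi/9)
  chi_5          1             exp(-8*I*pi/9)  exp(2*I*pi/9)   exp(-2*I*pi/3)  exp(4*I*pi/9)   exp(-4*I*pi/9)  exp(2*I*pi/3)   exp(-2*I*pi/9)  exp(8*I*pi/9) 
  chi_6          1             exp(-2*I*pi/3)  exp(2*I*pi/3)   1               exp(-2*I*pi/3)  exp(2*I*pi/3)   1               exp(-2*I*pi/3)  exp(2*I*pi/3) 
  chi_7          1             exp(-4*I*pi/9)  exp(-8*I*pi/9)  exp(2*I*pi/3)   exp(2*I*pi/9)   exp(-2*I*pi/9)  exp(-2*I*pi/3)  exp(8*I*pi/9)   exp(4*I*pi/9) 
  chi_8          1             exp(-2*I*pi/9)  exp(-4*I*pi/9)  exp(-2*I*pi/3)  exp(-8*I*pi/9)  exp(8*I*pi/9)   exp(2*I*pi/3)   exp(4*I*pi/9)   exp(2*I*pi/9) 

Spot check: chi_0(1) = zeta_9^(0*1) = zeta_9^0 = 1.

Solution. Z/9Z is abelian, so all 9 irreducible complex representations are 1-dimensional. They are given by chi_k(m) = zeta_9^(k*m) for k = 0,...,8. Row orthogonality: sum_m chi_k(m) conj(chi_l(m)) = 9 * [k = l].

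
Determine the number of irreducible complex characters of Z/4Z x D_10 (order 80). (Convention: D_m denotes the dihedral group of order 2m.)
32

The number of irreducible complex representations of a finite group equals its number of conjugacy classes. For a direct product, #classes(G x H) = #classes(G) * #classes(H). Z/4Z has 4 classes (abelian), D_10 has 8 classes, so 4 * 8 = 32, so Z/4Z x D_10 (order 80) has exactly 32 irreducible complex representations.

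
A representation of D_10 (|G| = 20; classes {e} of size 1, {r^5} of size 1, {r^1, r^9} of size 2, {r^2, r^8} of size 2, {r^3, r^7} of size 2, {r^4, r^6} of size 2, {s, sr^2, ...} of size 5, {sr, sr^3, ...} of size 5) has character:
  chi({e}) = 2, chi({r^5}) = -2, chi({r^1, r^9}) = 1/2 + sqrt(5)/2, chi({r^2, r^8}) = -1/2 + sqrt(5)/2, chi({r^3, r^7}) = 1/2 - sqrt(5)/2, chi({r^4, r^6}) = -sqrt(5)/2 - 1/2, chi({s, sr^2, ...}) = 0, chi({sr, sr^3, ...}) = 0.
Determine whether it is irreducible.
Irreducible: <chi, chi> = 1.

Why: <chi, chi> = (1/|G|) sum_C |C| * |chi(C)|^2 = (1/20)[1*|2|^2 + 1*|-2|^2 + 2*|1/2 + sqrt(5)/2|^2 + 2*|-1/2 + sqrt(5)/2|^2 + 2*|1/2 - sqrt(5)/2|^2 + 2*|-sqrt(5)/2 - 1/2|^2 + 5*|0|^2 + 5*|0|^2]
  = (1/20)[(4) + (4) + (sqrt(5) + 3) + (3 - sqrt(5)) + (3 - sqrt(5)) + (sqrt(5) + 3) + (0) + (0)] = 20/20 = 1.
A character is irreducible iff <chi, chi> = 1, so this representation is irreducible.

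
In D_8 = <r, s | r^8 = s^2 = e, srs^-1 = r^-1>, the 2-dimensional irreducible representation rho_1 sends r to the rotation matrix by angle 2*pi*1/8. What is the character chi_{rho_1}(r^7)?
chi_{rho_1}(r^7) = 2*cos(2*pi*1*7/8) = sqrt(2)

Details: rho_1(r^7) is rotation by angle 2*pi*1*7/8, whose trace is 2*cos(2*pi*1*7/8) = sqrt(2).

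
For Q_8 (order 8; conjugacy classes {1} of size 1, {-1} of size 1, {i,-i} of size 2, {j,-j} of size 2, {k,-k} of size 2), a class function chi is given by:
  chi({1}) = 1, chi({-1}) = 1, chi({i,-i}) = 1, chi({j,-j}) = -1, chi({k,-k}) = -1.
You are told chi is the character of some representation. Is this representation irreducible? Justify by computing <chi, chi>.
Irreducible: <chi, chi> = 1.

Derivation: <chi, chi> = (1/|G|) sum_C |C| * |chi(C)|^2 = (1/8)[1*|1|^2 + 1*|1|^2 + 2*|1|^2 + 2*|-1|^2 + 2*|-1|^2]
  = (1/8)[(1) + (1) + (2) + (2) + (2)] = 8/8 = 1.
A character is irreducible iff <chi, chi> = 1, so this representation is irreducible.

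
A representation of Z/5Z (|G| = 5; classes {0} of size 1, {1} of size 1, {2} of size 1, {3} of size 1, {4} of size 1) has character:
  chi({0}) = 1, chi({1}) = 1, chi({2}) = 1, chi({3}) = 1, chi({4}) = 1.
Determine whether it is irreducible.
Irreducible: <chi, chi> = 1.

Derivation: <chi, chi> = (1/|G|) sum_C |C| * |chi(C)|^2 = (1/5)[1*|1|^2 + 1*|1|^2 + 1*|1|^2 + 1*|1|^2 + 1*|1|^2]
  = (1/5)[(1) + (1) + (1) + (1) + (1)] = 5/5 = 1.
(Exp terms are combined using exp(i*s)*conj(exp(i*t)) = exp(i*(s-t)), and sums of them are collapsed using the identity that for every m > 1 the m distinct m-th roots of unity sum to 0, e.g. 1 + exp(2*I*pi/3) + exp(-2*I*pi/3) = 0.)
A character is irreducible iff <chi, chi> = 1, so this representation is irreducible.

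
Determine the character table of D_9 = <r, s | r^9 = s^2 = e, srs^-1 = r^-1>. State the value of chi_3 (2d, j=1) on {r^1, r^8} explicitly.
Conjugacy classes: {e} of size 1, {r^1, r^8} of size 2, {r^2, r^7} of size 2, {r^3, r^6} of size 2, {r^4, r^5} of size 2, {s, sr, ..., sr^8} of size 9.
Character table:
  irrep \ class              {e} (size 1)  {r^1, r^8} (size 2)  {r^2, r^7} (size 2)  {r^3, r^6} (size 2)  {r^4, r^5} (size 2)  {s, sr, ..., sr^8} (size 9)
  chi_1 (triv)               1             1                    1                    1                    1                    1                          
  chi_2 (sign: r->1, s->-1)  1             1                    1                    1                    1                    -1                         
  chi_3 (2d, j=1)            2             2*cos(2*pi/9)        2*cos(4*pi/9)        -1                   -2*cos(pi/9)         0                          
  chi_4 (2d, j=2)            2             2*cos(4*pi/9)        -2*cos(pi/9)         -1                   2*cos(2*pi/9)        0                          
  chi_5 (2d, j=3)            2             -1                   -1                   2                    -1                   0                          
  chi_6 (2d, j=4)            2             -2*cos(pi/9)         2*cos(2*pi/9)        -1                   2*cos(4*pi/9)        0                          

Spot check: chi_3 (2d, j=1) on {r^1, r^8} = 2*cos(2*pi/9).

Justification: D_9 has order 2*9 = 18 with 6 conjugacy classes, hence 6 irreducibles. Sum of squared dims 1 + 1 + 4 + 4 + 4 + 4 = 18 = |G|. Linear characters come from the abelianisation; the 2-dimensional irreps have character r^k -> 2*cos(2*pi*j*k/9), reflections -> 0.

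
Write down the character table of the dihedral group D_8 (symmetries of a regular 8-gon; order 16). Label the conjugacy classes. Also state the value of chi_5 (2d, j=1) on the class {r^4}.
Conjugacy classes: {e} of size 1, {r^4} of size 1, {r^1, r^7} of size 2, {r^2, r^6} of size 2, {r^3, r^5} of size 2, {s, sr^2, ...} of size 4, {sr, sr^3, ...} of size 4.
Character table:
  irrep \ class              {e} (size 1)  {r^4} (size 1)  {r^1, r^7} (size 2)  {r^2, r^6} (size 2)  {r^3, r^5} (size 2)  {s, sr^2, ...} (size 4)  {sr, sr^3, ...} (size 4)
  chi_1 (triv)               1             1               1                    1                    1                    1                        1                       
  chi_2 (sign: r->1, s->-1)  1             1               1                    1                    1                    -1                       -1                      
  chi_3 (r->-1, s->1)        1             1               -1                   1                    -1                   1                        -1                      
  chi_4 (r->-1, s->-1)       1             1               -1                   1                    -1                   -1                       1                       
  chi_5 (2d, j=1)            2             -2              sqrt(2)              0                    -sqrt(2)             0                        0                       
  chi_6 (2d, j=2)            2             2               0                    -2                   0                    0                        0                       
  chi_7 (2d, j=3)            2             -2              -sqrt(2)             0                    sqrt(2)              0                        0                       

Spot check: chi_5 (2d, j=1) on {r^4} = -2.

Why: D_8 has order 2*8 = 16 with 7 conjugacy classes, hence 7 irreducibles. Sum of squared dims 1 + 1 + 1 + 1 + 4 + 4 + 4 = 16 = |G|. Linear characters come from the abelianisation; the 2-dimensional irreps have character r^k -> 2*cos(2*pi*j*k/8), reflections -> 0.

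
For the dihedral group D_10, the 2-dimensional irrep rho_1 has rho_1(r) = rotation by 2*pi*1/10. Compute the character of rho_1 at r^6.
chi_{rho_1}(r^6) = 2*cos(2*pi*1*6/10) = -sqrt(5)/2 - 1/2

Derivation: rho_1(r^6) is rotation by angle 2*pi*1*6/10, whose trace is 2*cos(2*pi*1*6/10) = -sqrt(5)/2 - 1/2.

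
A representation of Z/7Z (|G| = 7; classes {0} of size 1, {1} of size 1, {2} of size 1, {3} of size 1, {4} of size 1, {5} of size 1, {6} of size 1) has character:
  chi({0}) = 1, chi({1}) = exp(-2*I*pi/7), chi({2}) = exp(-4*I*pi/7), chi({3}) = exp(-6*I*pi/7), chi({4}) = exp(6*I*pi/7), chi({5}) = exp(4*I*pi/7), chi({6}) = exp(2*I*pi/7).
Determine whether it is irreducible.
Irreducible: <chi, chi> = 1.

Explanation: <chi, chi> = (1/|G|) sum_C |C| * |chi(C)|^2 = (1/7)[1*|1|^2 + 1*|exp(-2*I*pi/7)|^2 + 1*|exp(-4*I*pi/7)|^2 + 1*|exp(-6*I*pi/7)|^2 + 1*|exp(6*I*pi/7)|^2 + 1*|exp(4*I*pi/7)|^2 + 1*|exp(2*I*pi/7)|^2]
  = (1/7)[(1) + (1) + (1) + (1) + (1) + (1) + (1)] = 7/7 = 1.
(Exp terms are combined using exp(i*s)*conj(exp(i*t)) = exp(i*(s-t)), and sums of them are collapsed using the identity that for every m > 1 the m distinct m-th roots of unity sum to 0, e.g. 1 + exp(2*I*pi/3) + exp(-2*I*pi/3) = 0.)
A character is irreducible iff <chi, chi> = 1, so this representation is irreducible.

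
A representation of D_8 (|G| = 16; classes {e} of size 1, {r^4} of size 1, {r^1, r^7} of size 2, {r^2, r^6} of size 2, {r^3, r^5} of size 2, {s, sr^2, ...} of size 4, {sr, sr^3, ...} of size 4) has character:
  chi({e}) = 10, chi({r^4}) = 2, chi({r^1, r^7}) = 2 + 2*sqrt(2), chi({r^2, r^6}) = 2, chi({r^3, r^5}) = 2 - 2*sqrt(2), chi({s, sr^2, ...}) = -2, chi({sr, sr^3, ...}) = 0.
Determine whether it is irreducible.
Not irreducible (reducible): <chi, chi> = 11 > 1.

Details: <chi, chi> = (1/|G|) sum_C |C| * |chi(C)|^2 = (1/16)[1*|10|^2 + 1*|2|^2 + 2*|2 + 2*sqrt(2)|^2 + 2*|2|^2 + 2*|2 - 2*sqrt(2)|^2 + 4*|-2|^2 + 4*|0|^2]
  = (1/16)[(100) + (4) + (16*sqrt(2) + 24) + (8) + (24 - 16*sqrt(2)) + (16) + (0)] = 176/16 = 11.
A character is irreducible iff <chi, chi> = 1, so this representation is reducible.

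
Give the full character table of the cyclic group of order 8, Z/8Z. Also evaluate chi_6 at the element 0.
Character table of Z/8Z (irreps indexed chi_0,...,chi_7 with chi_k(m) = zeta_8^(k*m), zeta_8 = exp(2*pi*i/8)):
  irrep \ class  {0} (size 1)  {1} (size 1)    {2} (size 1)  {3} (size 1)    {4} (size 1)  {5} (size 1)    {6} (size 1)  {7} (size 1)  
  chi_0          1             1               1             1               1             1               1             1             
  chi_1          1             exp(I*pi/4)     I             exp(3*I*pi/4)   -1            exp(-3*I*pi/4)  -I            exp(-I*pi/4)  
  chi_2          1             I               -1            -I              1             I               -1            -I            
  chi_3          1             exp(3*I*pi/4)   -I            exp(I*pi/4)     -1            exp(-I*pi/4)    I             exp(-3*I*pi/4)
  chi_4          1             -1              1             -1              1             -1              1             -1            
  chi_5          1             exp(-3*I*pi/4)  I             exp(-I*pi/4)    -1            exp(I*pi/4)     -I            exp(3*I*pi/4) 
  chi_6          1             -I              -1            I               1             -I              -1            I             
  chi_7          1             exp(-I*pi/4)    -I            exp(-3*I*pi/4)  -1            exp(3*I*pi/4)   I             exp(I*pi/4)   

Spot check: chi_6(0) = zeta_8^(6*0) = zeta_8^0 = 1.

Solution. Z/8Z is abelian, so all 8 irreducible complex representations are 1-dimensional. They are given by chi_k(m) = zeta_8^(k*m) for k = 0,...,7. Row orthogonality: sum_m chi_k(m) conj(chi_l(m)) = 8 * [k = l].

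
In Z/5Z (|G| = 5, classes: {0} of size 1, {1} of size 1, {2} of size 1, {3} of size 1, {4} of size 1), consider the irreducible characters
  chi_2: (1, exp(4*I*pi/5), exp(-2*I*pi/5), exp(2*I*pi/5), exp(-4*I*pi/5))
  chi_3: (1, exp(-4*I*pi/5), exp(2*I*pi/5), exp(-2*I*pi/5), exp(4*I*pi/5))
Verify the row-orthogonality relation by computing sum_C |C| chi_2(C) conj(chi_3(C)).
Sum = 0; so <chi_2, chi_3> = 0 (distinct irreducibles are orthogonal).

Reasoning: Compute term by term over conjugacy classes (|C| * chi_2(C) * conj(chi_3(C))):
  1*(1)*conj(1) + 1*(exp(4*I*pi/5))*conj(exp(-4*I*pi/5)) + 1*(exp(-2*I*pi/5))*conj(exp(2*I*pi/5)) + 1*(exp(2*I*pi/5))*conj(exp(-2*I*pi/5)) + 1*(exp(-4*I*pi/5))*conj(exp(4*I*pi/5))
  = (1) + (exp(-2*I*pi/5)) + (exp(-4*I*pi/5)) + (exp(4*I*pi/5)) + (exp(2*I*pi/5))
  = 0.
(Exp terms are combined using exp(i*s)*conj(exp(i*t)) = exp(i*(s-t)), and sums of them are collapsed using the identity that for every m > 1 the m distinct m-th roots of unity sum to 0, e.g. 1 + exp(2*I*pi/3) + exp(-2*I*pi/3) = 0.)
Dividing by |G| = 5 gives 0/5 = 0, matching the row-orthogonality relation <chi_2, chi_3> = [chi_2 = chi_3].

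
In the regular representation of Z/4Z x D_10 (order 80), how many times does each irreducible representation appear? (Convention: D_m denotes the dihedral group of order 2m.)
Each irreducible V_i of dimension d_i appears with multiplicity d_i, i.e. rho_reg = (direct sum over all irreducibles V_i) d_i V_i. The irreducible dimensions for Z/4Z x D_10 are 1, 1, 1, 1, 1, 1, 1, 1, 1, 1, 1, 1, 1, 1, 1, 1, 2, 2, 2, 2, 2, 2, 2, 2, 2, 2, 2, 2, 2, 2, 2, 2: 16 irreducibles of dimension 1, each with multiplicity 1; 16 irreducibles of dimension 2, each with multiplicity 2. Total dimension 16*1*1 + 16*2*2 = 80 = |G|.

Argument: General theorem: in the regular representation of a finite group G, each irreducible appears with multiplicity equal to its dimension. Check: dim(rho_reg) = sum d_i^2 = 1 + 1 + 1 + 1 + 1 + 1 + 1 + 1 + 1 + 1 + 1 + 1 + 1 + 1 + 1 + 1 + 4 + 4 + 4 + 4 + 4 + 4 + 4 + 4 + 4 + 4 + 4 + 4 + 4 + 4 + 4 + 4 = 80 = |G|.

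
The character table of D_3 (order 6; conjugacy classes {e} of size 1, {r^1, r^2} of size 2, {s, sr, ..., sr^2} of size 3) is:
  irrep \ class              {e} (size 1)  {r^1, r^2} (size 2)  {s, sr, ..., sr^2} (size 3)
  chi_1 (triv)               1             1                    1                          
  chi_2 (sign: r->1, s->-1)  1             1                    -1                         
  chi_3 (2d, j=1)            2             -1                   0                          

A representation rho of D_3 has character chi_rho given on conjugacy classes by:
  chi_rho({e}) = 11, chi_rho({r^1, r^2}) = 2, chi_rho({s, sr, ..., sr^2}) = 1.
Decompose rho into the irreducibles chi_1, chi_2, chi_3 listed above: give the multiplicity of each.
Multiplicities: chi_1: 3, chi_2: 2, chi_3: 3.

Argument: Use <chi_rho, chi> = (1/|G|) sum_C |C| * chi_rho(C) * conj(chi(C)) with |G| = 6 for each irreducible chi in the table:
  <chi_rho, chi_1> = (1/6)[1*(11)*conj(1) + 2*(2)*conj(1) + 3*(1)*conj(1)]
      = (1/6)[(11) + (4) + (3)] = 18/6 = 3
  <chi_rho, chi_2> = (1/6)[1*(11)*conj(1) + 2*(2)*conj(1) + 3*(1)*conj(-1)]
      = (1/6)[(11) + (4) + (-3)] = 12/6 = 2
  <chi_rho, chi_3> = (1/6)[1*(11)*conj(2) + 2*(2)*conj(-1) + 3*(1)*conj(0)]
      = (1/6)[(22) + (-4) + (0)] = 18/6 = 3
Dimension check: dim(rho) = sum (mult * dim) = 3*1 + 2*1 + 3*2 = 11 = chi_rho(e) = 11.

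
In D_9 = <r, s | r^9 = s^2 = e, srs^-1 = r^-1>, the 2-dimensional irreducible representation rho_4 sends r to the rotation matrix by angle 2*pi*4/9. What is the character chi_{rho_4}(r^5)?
chi_{rho_4}(r^5) = 2*cos(2*pi*4*5/9) = 2*cos(40*pi/9)

Reasoning: rho_4(r^5) is rotation by angle 2*pi*4*5/9, whose trace is 2*cos(2*pi*4*5/9) = 2*cos(40*pi/9).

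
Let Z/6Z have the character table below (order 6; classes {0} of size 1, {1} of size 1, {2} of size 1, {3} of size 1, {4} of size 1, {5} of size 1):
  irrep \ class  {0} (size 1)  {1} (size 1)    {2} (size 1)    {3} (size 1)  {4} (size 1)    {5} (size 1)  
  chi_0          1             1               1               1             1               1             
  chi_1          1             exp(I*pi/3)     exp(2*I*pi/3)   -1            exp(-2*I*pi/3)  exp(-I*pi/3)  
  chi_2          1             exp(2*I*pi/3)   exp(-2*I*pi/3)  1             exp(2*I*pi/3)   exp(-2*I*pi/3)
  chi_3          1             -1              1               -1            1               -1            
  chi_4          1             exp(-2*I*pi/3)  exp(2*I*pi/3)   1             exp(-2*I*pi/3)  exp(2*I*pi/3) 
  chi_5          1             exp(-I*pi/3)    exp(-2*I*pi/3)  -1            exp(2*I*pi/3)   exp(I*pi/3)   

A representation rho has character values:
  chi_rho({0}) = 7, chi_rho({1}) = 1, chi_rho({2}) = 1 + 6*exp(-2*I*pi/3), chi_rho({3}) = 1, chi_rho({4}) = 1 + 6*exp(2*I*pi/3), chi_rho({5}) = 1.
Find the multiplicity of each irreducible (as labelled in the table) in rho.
Multiplicities: chi_0: 1, chi_1: 0, chi_2: 3, chi_3: 0, chi_4: 0, chi_5: 3.

Explanation: Use <chi_rho, chi> = (1/|G|) sum_C |C| * chi_rho(C) * conj(chi(C)) with |G| = 6 for each irreducible chi in the table:
  <chi_rho, chi_0> = (1/6)[1*(7)*conj(1) + 1*(1)*conj(1) + 1*(1 + 6*exp(-2*I*pi/3))*conj(1) + 1*(1)*conj(1) + 1*(1 + 6*exp(2*I*pi/3))*conj(1) + 1*(1)*conj(1)]
      = (1/6)[(7) + (1) + (1 + 6*exp(-2*I*pi/3)) + (1) + (1 + 6*exp(2*I*pi/3)) + (1)] = 6/6 = 1
  <chi_rho, chi_1> = (1/6)[1*(7)*conj(1) + 1*(1)*conj(exp(I*pi/3)) + 1*(1 + 6*exp(-2*I*pi/3))*conj(exp(2*I*pi/3)) + 1*(1)*conj(-1) + 1*(1 + 6*exp(2*I*pi/3))*conj(exp(-2*I*pi/3)) + 1*(1)*conj(exp(-I*pi/3))]
      = (1/6)[(7) + (3*exp(-2*I*pi/3) + exp(-I*pi/3) + 3*exp(I*pi/3)) + (exp(-2*I*pi/3) + 6*exp(2*I*pi/3)) + (-1) + (6*exp(-2*I*pi/3) + exp(2*I*pi/3)) + (3*exp(-I*pi/3) + exp(I*pi/3) + 3*exp(2*I*pi/3))] = 0/6 = 0
  <chi_rho, chi_2> = (1/6)[1*(7)*conj(1) + 1*(1)*conj(exp(2*I*pi/3)) + 1*(1 + 6*exp(-2*I*pi/3))*conj(exp(-2*I*pi/3)) + 1*(1)*conj(1) + 1*(1 + 6*exp(2*I*pi/3))*conj(exp(2*I*pi/3)) + 1*(1)*conj(exp(-2*I*pi/3))]
      = (1/6)[(7) + (exp(-2*I*pi/3)) + (6 + exp(2*I*pi/3)) + (1) + (6 + exp(-2*I*pi/3)) + (exp(2*I*pi/3))] = 18/6 = 3
  <chi_rho, chi_3> = (1/6)[1*(7)*conj(1) + 1*(1)*conj(-1) + 1*(1 + 6*exp(-2*I*pi/3))*conj(1) + 1*(1)*conj(-1) + 1*(1 + 6*exp(2*I*pi/3))*conj(1) + 1*(1)*conj(-1)]
      = (1/6)[(7) + (-1) + (1 + 6*exp(-2*I*pi/3)) + (-1) + (1 + 6*exp(2*I*pi/3)) + (-1)] = 0/6 = 0
  <chi_rho, chi_4> = (1/6)[1*(7)*conj(1) + 1*(1)*conj(exp(-2*I*pi/3)) + 1*(1 + 6*exp(-2*I*pi/3))*conj(exp(2*I*pi/3)) + 1*(1)*conj(1) + 1*(1 + 6*exp(2*I*pi/3))*conj(exp(-2*I*pi/3)) + 1*(1)*conj(exp(2*I*pi/3))]
      = (1/6)[(7) + (3*exp(-2*I*pi/3) + exp(2*I*pi/3) + 3*exp(I*pi/3)) + (exp(-2*I*pi/3) + 6*exp(2*I*pi/3)) + (1) + (6*exp(-2*I*pi/3) + exp(2*I*pi/3)) + (3*exp(-I*pi/3) + exp(-2*I*pi/3) + 3*exp(2*I*pi/3))] = 0/6 = 0
  <chi_rho, chi_5> = (1/6)[1*(7)*conj(1) + 1*(1)*conj(exp(-I*pi/3)) + 1*(1 + 6*exp(-2*I*pi/3))*conj(exp(-2*I*pi/3)) + 1*(1)*conj(-1) + 1*(1 + 6*exp(2*I*pi/3))*conj(exp(2*I*pi/3)) + 1*(1)*conj(exp(I*pi/3))]
      = (1/6)[(7) + (exp(I*pi/3)) + (6 + exp(2*I*pi/3)) + (-1) + (6 + exp(-2*I*pi/3)) + (exp(-I*pi/3))] = 18/6 = 3
(Exp terms are combined using exp(i*s)*conj(exp(i*t)) = exp(i*(s-t)), and sums of them are collapsed using the identity that for every m > 1 the m distinct m-th roots of unity sum to 0, e.g. 1 + exp(2*I*pi/3) + exp(-2*I*pi/3) = 0.)
Dimension check: dim(rho) = sum (mult * dim) = 1*1 + 0*1 + 3*1 + 0*1 + 0*1 + 3*1 = 7 = chi_rho(e) = 7.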